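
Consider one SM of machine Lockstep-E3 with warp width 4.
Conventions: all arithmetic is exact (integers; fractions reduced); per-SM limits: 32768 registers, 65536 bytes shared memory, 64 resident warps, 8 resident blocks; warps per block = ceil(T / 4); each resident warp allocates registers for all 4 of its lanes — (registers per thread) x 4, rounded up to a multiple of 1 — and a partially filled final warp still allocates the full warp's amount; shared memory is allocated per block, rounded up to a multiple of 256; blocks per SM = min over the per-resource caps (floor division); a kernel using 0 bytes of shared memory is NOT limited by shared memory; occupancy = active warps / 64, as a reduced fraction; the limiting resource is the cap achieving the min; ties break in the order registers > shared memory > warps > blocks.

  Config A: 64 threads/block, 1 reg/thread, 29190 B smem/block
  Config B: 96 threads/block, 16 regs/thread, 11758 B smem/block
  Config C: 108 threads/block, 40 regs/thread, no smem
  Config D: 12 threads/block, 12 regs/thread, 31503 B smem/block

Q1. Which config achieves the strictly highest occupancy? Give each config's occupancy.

occupancies: A 1/2, B 3/4, C 27/32, D 3/32

Answer: C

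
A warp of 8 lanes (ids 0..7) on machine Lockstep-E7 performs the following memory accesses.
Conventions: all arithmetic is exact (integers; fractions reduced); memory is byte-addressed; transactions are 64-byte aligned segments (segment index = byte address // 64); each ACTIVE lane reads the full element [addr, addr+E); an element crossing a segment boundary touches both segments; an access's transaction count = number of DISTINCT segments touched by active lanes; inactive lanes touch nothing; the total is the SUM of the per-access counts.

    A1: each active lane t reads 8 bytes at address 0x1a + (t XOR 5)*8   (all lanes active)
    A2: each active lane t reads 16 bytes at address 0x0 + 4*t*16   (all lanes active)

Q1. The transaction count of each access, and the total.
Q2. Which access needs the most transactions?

A1: 2 transactions
A2: 8 transactions

Answer: 2,8; total 10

Answer: A2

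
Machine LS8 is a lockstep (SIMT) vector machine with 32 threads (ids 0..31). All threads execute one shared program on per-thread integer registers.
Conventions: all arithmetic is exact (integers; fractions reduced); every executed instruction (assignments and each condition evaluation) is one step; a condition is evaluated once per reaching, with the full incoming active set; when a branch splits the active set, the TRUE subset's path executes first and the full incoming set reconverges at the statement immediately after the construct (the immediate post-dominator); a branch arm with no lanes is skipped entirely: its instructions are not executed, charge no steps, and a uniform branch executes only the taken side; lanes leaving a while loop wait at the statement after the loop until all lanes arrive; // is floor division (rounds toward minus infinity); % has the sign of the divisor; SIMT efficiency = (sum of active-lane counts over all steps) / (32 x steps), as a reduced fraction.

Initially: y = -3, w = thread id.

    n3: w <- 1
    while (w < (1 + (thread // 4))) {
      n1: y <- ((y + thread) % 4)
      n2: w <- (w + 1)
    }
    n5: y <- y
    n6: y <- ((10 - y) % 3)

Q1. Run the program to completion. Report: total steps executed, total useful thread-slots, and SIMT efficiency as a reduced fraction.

Answer: 25 steps, 464 useful, 29/50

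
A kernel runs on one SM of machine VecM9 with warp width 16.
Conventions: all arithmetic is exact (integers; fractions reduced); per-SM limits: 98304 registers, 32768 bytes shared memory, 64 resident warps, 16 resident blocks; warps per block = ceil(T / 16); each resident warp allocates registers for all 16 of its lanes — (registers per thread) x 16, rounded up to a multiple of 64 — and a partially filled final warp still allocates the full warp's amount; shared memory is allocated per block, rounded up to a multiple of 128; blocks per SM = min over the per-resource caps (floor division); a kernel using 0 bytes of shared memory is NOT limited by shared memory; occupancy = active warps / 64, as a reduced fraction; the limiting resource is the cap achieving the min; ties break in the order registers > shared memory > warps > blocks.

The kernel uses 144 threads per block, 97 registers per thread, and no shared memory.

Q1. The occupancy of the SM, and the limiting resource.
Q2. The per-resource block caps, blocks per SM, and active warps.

Answer: occupancy 27/32, limited by registers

registers: 6 blocks
shared memory: no limit (kernel uses none)
warps: 7 blocks
blocks: 16 blocks

Answer: 6 blocks, 54 active warps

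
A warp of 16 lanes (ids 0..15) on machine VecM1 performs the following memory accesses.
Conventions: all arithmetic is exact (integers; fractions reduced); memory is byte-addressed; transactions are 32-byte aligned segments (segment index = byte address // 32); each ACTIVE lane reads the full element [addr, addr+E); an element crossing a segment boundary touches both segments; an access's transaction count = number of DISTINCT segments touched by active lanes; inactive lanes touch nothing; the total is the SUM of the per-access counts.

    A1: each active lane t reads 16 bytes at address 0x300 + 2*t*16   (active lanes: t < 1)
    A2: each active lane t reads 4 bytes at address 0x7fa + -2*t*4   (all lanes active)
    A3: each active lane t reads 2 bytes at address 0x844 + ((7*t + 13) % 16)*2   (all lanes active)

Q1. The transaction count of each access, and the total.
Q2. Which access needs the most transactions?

A1: 1 transaction
A2: 4 transactions
A3: 2 transactions

Answer: 1,4,2; total 7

Answer: A2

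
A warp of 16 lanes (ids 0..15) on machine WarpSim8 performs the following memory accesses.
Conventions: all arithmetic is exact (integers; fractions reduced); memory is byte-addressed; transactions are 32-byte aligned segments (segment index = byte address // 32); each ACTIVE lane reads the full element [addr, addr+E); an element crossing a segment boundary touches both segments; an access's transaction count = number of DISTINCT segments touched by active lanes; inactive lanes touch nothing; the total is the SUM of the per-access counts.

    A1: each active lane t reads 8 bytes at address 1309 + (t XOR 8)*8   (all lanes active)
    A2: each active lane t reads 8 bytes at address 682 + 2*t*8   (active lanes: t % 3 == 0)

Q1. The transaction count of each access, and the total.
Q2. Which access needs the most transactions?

A1: 5 transactions
A2: 9 transactions

Answer: 5,9; total 14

Answer: A2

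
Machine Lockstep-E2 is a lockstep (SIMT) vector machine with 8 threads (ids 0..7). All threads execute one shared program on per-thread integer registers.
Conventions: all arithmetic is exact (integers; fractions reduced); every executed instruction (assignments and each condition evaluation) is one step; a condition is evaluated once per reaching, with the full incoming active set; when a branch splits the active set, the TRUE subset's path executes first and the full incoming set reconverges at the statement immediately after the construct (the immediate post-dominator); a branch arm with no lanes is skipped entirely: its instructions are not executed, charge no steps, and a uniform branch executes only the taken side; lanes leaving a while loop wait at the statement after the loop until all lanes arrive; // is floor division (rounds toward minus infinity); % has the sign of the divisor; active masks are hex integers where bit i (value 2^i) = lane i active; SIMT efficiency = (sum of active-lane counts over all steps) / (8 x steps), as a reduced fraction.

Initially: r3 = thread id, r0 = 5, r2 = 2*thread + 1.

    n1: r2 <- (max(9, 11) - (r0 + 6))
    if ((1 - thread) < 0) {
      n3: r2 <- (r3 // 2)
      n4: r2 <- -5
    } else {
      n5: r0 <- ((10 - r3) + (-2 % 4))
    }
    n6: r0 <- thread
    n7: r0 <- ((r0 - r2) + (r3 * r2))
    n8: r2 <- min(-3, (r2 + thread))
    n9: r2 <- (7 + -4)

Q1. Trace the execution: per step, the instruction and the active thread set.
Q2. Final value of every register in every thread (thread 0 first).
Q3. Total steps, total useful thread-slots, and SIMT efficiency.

step 0: r2 <- (max(9, 11) - (r0 + 6)) 0xff
step 1: eval ((1 - thread) < 0)      0xff
step 2: r2 <- (r3 // 2)              0xfc
step 3: r2 <- -5                     0xfc
step 4: r0 <- ((10 - r3) + (-2 % 4)) 0x03
step 5: r0 <- thread                 0xff
step 6: r0 <- ((r0 - r2) + (r3 * r2)) 0xff
step 7: r2 <- min(-3, (r2 + thread)) 0xff
step 8: r2 <- (7 + -4)               0xff

Answer: 9 steps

r3: 0,1,2,3,4,5,6,7
r0: 0,1,-3,-7,-11,-15,-19,-23
r2: 3,3,3,3,3,3,3,3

steps = 9; useful = 62; efficiency = 62/72 = 31/36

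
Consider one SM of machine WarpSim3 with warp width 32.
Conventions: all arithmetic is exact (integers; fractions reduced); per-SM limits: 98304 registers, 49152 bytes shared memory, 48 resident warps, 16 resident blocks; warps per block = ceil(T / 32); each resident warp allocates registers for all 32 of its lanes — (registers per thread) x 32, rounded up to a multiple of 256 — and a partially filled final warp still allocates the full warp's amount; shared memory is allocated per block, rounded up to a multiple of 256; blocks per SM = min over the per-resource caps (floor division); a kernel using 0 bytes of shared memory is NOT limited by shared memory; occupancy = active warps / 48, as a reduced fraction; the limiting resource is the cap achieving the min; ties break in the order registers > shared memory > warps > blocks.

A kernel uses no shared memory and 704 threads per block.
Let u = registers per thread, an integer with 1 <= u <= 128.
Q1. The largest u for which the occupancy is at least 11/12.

Answer: u = 64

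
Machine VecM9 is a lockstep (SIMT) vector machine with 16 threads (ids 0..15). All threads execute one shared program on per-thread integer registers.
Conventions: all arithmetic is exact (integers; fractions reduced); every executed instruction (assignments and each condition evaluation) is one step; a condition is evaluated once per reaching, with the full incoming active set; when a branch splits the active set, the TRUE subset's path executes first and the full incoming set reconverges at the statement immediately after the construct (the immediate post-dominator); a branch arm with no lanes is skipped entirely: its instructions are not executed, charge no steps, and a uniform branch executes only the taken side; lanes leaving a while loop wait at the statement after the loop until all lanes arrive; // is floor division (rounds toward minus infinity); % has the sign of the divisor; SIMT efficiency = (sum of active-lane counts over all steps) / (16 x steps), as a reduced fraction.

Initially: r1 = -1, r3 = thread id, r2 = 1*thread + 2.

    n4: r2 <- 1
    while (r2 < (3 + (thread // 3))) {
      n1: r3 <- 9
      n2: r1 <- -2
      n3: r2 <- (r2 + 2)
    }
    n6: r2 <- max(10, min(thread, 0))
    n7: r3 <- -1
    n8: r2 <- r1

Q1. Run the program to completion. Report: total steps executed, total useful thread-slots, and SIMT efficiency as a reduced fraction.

Answer: 21 steps, 228 useful, 19/28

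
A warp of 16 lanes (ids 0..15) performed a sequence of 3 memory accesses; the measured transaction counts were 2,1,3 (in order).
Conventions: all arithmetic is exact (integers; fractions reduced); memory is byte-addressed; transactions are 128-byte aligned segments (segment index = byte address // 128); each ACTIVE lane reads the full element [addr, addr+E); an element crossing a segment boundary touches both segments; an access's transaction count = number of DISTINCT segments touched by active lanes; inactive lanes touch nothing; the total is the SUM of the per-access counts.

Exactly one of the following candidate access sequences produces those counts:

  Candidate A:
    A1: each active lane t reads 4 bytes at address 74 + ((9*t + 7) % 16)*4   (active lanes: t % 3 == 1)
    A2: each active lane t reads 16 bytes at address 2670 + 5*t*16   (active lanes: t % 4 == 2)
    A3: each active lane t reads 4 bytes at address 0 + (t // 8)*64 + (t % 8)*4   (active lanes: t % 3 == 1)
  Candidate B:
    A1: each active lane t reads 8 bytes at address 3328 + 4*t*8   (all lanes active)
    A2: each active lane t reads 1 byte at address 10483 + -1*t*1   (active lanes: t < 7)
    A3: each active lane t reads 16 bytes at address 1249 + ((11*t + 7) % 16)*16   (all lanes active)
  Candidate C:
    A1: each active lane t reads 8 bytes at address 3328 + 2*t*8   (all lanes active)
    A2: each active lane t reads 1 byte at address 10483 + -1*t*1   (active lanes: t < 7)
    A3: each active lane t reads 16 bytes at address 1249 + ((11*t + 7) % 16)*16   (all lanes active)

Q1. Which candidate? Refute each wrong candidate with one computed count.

A: A1 gives 1 transaction, not 2
B: A1 gives 4 transactions, not 2
C: all counts match (2,1,3)

Answer: C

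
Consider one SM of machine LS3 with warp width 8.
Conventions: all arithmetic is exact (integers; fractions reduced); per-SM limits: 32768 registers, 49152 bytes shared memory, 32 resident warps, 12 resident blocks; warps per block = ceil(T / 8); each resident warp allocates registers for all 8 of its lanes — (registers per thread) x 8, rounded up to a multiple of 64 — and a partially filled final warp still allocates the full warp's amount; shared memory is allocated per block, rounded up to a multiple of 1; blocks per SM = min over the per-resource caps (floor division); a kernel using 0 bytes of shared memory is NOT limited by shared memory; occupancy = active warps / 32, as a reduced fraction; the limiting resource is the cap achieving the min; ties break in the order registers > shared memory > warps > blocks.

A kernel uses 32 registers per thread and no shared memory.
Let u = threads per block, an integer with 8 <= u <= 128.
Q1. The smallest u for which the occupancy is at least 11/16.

Answer: u = 9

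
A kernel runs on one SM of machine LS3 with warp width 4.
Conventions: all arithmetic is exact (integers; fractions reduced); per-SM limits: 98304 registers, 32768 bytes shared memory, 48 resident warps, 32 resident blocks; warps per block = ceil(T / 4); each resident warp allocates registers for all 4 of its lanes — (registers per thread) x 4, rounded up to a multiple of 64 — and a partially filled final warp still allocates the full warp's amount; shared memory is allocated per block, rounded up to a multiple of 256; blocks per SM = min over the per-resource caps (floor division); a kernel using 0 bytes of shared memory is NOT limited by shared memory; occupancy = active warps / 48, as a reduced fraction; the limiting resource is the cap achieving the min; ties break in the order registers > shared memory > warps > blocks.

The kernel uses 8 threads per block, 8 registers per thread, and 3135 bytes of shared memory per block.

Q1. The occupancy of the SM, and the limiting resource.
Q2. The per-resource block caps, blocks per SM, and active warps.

Answer: occupancy 3/8, limited by shared memory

registers: 768 blocks
shared memory: 9 blocks
warps: 24 blocks
blocks: 32 blocks

Answer: 9 blocks, 18 active warps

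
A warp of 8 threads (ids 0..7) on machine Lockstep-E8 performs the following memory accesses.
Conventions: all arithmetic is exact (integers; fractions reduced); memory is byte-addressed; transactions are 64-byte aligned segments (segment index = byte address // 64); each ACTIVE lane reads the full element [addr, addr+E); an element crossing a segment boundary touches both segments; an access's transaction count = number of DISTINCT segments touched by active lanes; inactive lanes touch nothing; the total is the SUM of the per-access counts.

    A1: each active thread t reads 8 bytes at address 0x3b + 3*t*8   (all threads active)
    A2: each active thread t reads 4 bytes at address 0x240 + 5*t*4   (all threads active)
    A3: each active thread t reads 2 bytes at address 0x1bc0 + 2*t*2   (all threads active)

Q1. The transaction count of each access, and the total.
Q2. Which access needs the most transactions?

A1: 4 transactions
A2: 3 transactions
A3: 1 transaction

Answer: 4,3,1; total 8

Answer: A1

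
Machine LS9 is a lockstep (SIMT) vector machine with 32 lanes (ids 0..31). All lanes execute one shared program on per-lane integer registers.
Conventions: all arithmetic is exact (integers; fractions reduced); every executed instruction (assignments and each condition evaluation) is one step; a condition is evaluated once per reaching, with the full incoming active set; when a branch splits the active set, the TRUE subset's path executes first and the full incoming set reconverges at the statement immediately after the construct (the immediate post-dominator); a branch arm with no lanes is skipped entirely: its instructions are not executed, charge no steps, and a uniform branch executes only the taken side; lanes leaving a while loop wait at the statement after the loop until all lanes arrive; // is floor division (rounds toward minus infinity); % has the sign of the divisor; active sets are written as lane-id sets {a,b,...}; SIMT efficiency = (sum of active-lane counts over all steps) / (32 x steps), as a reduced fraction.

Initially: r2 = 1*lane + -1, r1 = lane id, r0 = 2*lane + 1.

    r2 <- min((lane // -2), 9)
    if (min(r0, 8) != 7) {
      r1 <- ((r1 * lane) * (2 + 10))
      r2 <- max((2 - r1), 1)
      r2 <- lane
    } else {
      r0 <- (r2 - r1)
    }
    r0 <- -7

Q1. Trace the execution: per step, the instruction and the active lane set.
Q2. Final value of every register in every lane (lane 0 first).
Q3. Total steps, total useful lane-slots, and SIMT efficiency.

step 0: r2 <- min((lane // -2), 9)   {0,1,2,3,4,5,6,7,8,9,10,11,12,13,14,15,16,17,18,19,20,21,22,23,24,25,26,27,28,29,30,31}
step 1: eval (min(r0, 8) != 7)       {0,1,2,3,4,5,6,7,8,9,10,11,12,13,14,15,16,17,18,19,20,21,22,23,24,25,26,27,28,29,30,31}
step 2: r1 <- ((r1 * lane) * (2 + 10)) {0,1,2,4,5,6,7,8,9,10,11,12,13,14,15,16,17,18,19,20,21,22,23,24,25,26,27,28,29,30,31}
step 3: r2 <- max((2 - r1), 1)       {0,1,2,4,5,6,7,8,9,10,11,12,13,14,15,16,17,18,19,20,21,22,23,24,25,26,27,28,29,30,31}
step 4: r2 <- lane                   {0,1,2,4,5,6,7,8,9,10,11,12,13,14,15,16,17,18,19,20,21,22,23,24,25,26,27,28,29,30,31}
step 5: r0 <- (r2 - r1)              {3}
step 6: r0 <- -7                     {0,1,2,3,4,5,6,7,8,9,10,11,12,13,14,15,16,17,18,19,20,21,22,23,24,25,26,27,28,29,30,31}

Answer: 7 steps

r2: 0,1,2,-2,4,5,6,7,8,9,10,11,12,13,14,15,16,17,18,19,20,21,22,23,24,25,26,27,28,29,30,31
r1: 0,12,48,3,192,300,432,588,768,972,1200,1452,1728,2028,2352,2700,3072,3468,3888,4332,4800,5292,5808,6348,6912,7500,8112,8748,9408,10092,10800,11532
r0: -7,-7,-7,-7,-7,-7,-7,-7,-7,-7,-7,-7,-7,-7,-7,-7,-7,-7,-7,-7,-7,-7,-7,-7,-7,-7,-7,-7,-7,-7,-7,-7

steps = 7; useful = 190; efficiency = 190/224 = 95/112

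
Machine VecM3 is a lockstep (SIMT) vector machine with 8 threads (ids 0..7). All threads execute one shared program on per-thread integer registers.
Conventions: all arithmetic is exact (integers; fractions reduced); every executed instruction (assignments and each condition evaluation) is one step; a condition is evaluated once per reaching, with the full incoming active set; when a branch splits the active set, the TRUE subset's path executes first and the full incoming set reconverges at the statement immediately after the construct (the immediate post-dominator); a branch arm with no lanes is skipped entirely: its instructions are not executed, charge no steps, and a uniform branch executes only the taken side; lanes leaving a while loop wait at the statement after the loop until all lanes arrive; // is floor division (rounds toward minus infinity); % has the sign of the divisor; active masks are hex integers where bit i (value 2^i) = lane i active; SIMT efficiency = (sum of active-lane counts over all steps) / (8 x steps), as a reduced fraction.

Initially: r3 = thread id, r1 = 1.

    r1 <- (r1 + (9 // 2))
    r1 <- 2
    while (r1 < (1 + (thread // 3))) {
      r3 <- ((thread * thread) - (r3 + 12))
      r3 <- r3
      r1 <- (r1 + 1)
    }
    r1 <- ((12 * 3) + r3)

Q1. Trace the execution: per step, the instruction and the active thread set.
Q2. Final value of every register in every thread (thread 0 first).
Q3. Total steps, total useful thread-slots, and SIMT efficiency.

step 0: r1 <- (r1 + (9 // 2))        0xff
step 1: r1 <- 2                      0xff
step 2: eval (r1 < (1 + (thread // 3))) 0xff
step 3: r3 <- ((thread * thread) - (r3 + 12)) 0xc0
step 4: r3 <- r3                     0xc0
step 5: r1 <- (r1 + 1)               0xc0
step 6: eval (r1 < (1 + (thread // 3))) 0xc0
step 7: r1 <- ((12 * 3) + r3)        0xff

Answer: 8 steps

r3: 0,1,2,3,4,5,18,30
r1: 36,37,38,39,40,41,54,66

steps = 8; useful = 40; efficiency = 40/64 = 5/8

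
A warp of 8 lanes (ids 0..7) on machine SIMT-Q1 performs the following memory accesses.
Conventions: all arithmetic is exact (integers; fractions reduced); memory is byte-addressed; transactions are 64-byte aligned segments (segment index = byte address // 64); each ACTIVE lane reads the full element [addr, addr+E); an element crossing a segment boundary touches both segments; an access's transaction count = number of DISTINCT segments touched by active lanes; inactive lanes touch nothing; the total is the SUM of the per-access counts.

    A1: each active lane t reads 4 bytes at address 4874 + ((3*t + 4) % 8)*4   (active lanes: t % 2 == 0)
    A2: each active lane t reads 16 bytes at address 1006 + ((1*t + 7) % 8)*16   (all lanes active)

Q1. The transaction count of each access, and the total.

A1: 1 transaction
A2: 3 transactions

Answer: 1,3; total 4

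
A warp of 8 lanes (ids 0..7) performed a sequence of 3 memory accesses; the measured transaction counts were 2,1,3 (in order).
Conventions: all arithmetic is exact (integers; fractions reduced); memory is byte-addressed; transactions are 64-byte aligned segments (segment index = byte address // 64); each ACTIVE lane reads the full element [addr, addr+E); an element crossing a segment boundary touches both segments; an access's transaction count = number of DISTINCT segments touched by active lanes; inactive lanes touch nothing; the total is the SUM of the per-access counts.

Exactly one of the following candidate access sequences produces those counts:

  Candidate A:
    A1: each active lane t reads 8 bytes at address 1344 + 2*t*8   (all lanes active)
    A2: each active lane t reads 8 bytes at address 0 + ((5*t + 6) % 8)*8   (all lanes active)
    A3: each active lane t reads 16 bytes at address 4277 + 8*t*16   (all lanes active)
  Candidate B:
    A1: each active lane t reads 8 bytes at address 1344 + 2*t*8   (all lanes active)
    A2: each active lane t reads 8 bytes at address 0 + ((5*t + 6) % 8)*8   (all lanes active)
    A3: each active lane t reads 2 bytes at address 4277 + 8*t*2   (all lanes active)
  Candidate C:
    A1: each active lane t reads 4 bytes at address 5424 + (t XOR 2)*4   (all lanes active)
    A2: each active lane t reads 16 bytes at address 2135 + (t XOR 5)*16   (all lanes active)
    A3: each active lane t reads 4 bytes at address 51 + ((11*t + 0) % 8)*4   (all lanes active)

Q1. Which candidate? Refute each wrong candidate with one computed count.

A: A3 gives 16 transactions, not 3
C: A2 gives 3 transactions, not 1
B: all counts match (2,1,3)

Answer: B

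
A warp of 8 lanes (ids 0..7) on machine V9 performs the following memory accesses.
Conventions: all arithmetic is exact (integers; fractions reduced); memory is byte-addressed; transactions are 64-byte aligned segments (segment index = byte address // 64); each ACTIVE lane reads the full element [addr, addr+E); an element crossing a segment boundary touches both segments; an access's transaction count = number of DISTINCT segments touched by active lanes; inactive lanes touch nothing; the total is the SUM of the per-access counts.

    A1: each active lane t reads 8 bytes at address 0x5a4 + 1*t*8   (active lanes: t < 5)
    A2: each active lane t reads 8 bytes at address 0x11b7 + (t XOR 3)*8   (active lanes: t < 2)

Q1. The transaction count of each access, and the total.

A1: 2 transactions
A2: 1 transaction

Answer: 2,1; total 3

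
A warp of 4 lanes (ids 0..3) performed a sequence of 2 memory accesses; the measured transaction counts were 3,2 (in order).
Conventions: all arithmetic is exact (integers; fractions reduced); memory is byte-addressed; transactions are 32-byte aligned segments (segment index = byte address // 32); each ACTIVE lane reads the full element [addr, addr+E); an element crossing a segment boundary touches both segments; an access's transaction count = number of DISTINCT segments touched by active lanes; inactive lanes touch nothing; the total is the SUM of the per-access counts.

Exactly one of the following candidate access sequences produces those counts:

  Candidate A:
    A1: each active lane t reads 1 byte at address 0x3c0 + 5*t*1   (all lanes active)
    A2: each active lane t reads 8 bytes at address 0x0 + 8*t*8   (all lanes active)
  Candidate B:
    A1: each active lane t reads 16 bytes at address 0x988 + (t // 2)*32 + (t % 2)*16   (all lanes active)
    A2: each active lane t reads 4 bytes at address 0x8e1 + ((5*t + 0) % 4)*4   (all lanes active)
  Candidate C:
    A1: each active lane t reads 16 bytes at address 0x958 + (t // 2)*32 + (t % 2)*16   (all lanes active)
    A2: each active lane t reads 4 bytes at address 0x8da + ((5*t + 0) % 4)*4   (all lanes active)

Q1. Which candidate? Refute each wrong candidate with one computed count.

A: A1 gives 1 transaction, not 3
B: A2 gives 1 transaction, not 2
C: all counts match (3,2)

Answer: C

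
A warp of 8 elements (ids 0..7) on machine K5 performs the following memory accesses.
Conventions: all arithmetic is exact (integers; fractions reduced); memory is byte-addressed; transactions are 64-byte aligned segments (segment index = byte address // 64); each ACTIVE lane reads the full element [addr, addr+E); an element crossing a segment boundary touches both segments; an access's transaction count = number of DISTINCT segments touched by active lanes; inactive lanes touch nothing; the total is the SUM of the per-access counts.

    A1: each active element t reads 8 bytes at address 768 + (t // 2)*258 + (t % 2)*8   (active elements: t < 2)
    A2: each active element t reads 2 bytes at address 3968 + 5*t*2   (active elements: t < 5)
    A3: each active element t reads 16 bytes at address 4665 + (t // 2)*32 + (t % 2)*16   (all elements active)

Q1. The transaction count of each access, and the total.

A1: 1 transaction
A2: 1 transaction
A3: 3 transactions

Answer: 1,1,3; total 5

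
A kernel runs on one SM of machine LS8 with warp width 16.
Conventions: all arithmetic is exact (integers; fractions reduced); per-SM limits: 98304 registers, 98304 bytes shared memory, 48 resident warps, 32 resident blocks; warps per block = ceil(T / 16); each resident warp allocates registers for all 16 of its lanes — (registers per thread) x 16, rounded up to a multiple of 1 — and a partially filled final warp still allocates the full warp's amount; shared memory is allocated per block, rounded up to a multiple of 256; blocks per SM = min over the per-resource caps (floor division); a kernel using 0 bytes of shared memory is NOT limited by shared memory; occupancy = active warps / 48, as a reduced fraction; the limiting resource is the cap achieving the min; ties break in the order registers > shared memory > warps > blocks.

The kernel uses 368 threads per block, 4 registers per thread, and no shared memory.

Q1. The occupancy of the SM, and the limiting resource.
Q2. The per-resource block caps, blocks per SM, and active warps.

Answer: occupancy 23/24, limited by warps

registers: 66 blocks
shared memory: no limit (kernel uses none)
warps: 2 blocks
blocks: 32 blocks

Answer: 2 blocks, 46 active warps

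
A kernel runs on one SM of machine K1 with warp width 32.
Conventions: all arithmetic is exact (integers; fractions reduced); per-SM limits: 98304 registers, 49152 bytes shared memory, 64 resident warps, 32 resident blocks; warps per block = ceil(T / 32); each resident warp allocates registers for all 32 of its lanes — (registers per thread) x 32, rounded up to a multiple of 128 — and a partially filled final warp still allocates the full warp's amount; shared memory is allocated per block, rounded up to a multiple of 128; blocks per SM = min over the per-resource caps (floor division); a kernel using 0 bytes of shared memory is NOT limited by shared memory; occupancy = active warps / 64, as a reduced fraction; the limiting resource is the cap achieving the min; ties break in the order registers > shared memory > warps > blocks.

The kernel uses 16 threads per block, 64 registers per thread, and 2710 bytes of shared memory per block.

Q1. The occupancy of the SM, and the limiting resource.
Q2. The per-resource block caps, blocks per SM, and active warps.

Answer: occupancy 17/64, limited by shared memory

registers: 48 blocks
shared memory: 17 blocks
warps: 64 blocks
blocks: 32 blocks

Answer: 17 blocks, 17 active warps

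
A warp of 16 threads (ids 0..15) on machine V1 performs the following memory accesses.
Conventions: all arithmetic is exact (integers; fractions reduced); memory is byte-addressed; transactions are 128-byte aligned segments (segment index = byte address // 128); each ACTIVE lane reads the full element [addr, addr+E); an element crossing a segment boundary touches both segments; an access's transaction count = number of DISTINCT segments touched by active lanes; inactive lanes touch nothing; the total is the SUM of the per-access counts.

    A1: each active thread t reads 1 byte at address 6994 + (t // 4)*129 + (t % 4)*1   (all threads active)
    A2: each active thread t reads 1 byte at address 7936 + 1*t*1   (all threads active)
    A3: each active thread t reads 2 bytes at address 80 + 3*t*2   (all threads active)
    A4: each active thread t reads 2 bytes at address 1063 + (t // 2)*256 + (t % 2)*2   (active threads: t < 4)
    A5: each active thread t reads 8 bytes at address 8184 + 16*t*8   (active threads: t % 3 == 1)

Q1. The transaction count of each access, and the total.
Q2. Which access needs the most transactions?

A1: 4 transactions
A2: 1 transaction
A3: 2 transactions
A4: 2 transactions
A5: 5 transactions

Answer: 4,1,2,2,5; total 14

Answer: A5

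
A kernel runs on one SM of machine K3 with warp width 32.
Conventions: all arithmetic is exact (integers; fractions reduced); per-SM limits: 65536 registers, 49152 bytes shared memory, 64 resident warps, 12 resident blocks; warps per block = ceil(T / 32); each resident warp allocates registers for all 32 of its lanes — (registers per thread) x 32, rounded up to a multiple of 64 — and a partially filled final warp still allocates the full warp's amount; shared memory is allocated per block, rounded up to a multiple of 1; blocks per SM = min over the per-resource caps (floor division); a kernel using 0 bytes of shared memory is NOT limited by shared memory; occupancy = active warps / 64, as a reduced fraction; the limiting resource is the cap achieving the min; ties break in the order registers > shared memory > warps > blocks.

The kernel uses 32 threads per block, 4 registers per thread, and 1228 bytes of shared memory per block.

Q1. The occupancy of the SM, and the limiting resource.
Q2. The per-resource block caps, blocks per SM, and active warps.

Answer: occupancy 3/16, limited by blocks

registers: 512 blocks
shared memory: 40 blocks
warps: 64 blocks
blocks: 12 blocks

Answer: 12 blocks, 12 active warps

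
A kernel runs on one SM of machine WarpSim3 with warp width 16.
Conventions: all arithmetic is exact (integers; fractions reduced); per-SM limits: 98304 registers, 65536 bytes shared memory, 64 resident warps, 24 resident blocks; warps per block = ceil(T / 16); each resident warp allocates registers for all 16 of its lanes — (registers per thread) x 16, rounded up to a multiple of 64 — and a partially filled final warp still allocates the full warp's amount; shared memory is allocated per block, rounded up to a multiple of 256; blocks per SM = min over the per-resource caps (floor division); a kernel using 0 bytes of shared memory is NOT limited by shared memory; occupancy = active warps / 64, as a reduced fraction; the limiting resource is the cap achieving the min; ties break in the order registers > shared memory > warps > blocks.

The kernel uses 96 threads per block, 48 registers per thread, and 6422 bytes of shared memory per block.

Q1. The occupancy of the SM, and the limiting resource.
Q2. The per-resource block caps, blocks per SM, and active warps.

Answer: occupancy 27/32, limited by shared memory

registers: 21 blocks
shared memory: 9 blocks
warps: 10 blocks
blocks: 24 blocks

Answer: 9 blocks, 54 active warps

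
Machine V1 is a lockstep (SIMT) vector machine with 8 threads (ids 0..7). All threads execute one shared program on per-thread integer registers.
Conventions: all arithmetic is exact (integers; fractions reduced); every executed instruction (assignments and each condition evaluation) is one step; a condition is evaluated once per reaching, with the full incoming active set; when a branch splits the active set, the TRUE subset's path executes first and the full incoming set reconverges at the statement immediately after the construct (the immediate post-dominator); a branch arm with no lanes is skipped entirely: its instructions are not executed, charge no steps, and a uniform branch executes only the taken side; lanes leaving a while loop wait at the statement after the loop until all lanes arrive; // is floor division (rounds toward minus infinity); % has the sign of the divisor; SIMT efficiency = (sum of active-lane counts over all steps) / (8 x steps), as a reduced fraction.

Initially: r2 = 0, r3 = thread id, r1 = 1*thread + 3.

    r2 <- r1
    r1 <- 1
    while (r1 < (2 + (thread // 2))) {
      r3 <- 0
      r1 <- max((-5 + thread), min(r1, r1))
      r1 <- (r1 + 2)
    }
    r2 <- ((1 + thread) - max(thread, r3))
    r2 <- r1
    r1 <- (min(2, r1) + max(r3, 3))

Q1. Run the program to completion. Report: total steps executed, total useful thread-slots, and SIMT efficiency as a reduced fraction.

Answer: 14 steps, 96 useful, 6/7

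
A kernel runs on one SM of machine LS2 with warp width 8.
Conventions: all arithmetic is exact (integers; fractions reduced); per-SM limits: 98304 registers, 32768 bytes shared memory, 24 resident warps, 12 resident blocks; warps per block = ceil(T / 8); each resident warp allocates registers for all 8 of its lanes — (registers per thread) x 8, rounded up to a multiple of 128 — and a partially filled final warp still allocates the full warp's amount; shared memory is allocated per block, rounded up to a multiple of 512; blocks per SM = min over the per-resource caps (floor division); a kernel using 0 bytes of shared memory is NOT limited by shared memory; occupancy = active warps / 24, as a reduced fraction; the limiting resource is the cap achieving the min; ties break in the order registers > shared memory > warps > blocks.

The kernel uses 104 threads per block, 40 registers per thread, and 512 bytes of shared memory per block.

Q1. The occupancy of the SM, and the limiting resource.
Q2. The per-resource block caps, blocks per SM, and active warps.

Answer: occupancy 13/24, limited by warps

registers: 19 blocks
shared memory: 64 blocks
warps: 1 block
blocks: 12 blocks

Answer: 1 block, 13 active warps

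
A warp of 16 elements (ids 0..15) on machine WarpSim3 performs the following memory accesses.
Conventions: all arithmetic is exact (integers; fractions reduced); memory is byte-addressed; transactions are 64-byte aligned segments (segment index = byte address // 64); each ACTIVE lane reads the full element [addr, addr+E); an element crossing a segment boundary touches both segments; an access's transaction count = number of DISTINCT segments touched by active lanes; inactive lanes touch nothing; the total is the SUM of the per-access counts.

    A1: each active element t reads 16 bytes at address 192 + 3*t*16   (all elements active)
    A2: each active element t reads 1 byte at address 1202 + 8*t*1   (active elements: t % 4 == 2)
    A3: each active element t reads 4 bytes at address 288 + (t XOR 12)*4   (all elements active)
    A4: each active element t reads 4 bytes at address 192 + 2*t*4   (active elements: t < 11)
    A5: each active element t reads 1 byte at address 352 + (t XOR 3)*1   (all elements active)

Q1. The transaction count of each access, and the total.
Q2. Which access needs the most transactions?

A1: 12 transactions
A2: 2 transactions
A3: 2 transactions
A4: 2 transactions
A5: 1 transaction

Answer: 12,2,2,2,1; total 19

Answer: A1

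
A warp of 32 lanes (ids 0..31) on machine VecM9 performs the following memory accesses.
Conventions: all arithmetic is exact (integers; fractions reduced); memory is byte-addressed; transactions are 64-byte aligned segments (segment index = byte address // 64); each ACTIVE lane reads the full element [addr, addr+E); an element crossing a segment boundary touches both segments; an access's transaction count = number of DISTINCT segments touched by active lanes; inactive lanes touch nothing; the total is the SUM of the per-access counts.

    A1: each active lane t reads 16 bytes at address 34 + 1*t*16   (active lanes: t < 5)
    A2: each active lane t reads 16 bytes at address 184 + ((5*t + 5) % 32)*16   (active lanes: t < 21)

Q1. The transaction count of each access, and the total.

A1: 2 transactions
A2: 8 transactions

Answer: 2,8; total 10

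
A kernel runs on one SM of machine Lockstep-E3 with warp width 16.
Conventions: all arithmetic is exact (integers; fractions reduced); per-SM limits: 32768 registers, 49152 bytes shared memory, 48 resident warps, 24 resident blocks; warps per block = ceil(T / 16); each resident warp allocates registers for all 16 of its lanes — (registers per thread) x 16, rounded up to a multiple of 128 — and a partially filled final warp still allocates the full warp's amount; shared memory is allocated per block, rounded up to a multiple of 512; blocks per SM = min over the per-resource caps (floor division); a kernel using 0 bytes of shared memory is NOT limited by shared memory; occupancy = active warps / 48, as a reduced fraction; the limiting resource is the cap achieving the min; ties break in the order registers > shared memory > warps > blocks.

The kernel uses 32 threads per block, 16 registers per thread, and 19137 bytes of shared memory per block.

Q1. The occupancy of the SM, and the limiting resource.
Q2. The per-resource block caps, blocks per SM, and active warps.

Answer: occupancy 1/12, limited by shared memory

registers: 64 blocks
shared memory: 2 blocks
warps: 24 blocks
blocks: 24 blocks

Answer: 2 blocks, 4 active warps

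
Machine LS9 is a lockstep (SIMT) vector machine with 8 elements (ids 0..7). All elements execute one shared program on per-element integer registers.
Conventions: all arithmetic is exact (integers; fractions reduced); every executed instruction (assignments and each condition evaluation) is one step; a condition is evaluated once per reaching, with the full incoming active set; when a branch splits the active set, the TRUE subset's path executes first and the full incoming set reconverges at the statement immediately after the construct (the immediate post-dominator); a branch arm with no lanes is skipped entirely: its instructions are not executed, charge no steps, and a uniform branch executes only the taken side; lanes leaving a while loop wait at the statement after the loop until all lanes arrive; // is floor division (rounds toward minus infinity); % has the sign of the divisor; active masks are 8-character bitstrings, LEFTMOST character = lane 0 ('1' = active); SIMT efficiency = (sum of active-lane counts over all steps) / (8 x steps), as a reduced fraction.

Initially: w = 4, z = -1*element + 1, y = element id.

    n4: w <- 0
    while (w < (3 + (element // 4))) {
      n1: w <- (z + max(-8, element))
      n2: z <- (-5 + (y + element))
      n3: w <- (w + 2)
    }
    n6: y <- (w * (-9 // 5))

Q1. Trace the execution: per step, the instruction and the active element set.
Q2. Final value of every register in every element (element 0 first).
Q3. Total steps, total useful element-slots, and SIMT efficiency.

step 0: w <- 0                       11111111
step 1: eval (w < (3 + (element // 4))) 11111111
step 2: w <- (z + max(-8, element))  11111111
step 3: z <- (-5 + (y + element))    11111111
step 4: w <- (w + 2)                 11111111
step 5: eval (w < (3 + (element // 4))) 11111111
step 6: w <- (z + max(-8, element))  00001111
step 7: z <- (-5 + (y + element))    00001111
step 8: w <- (w + 2)                 00001111
step 9: eval (w < (3 + (element // 4))) 00001111
step 10: y <- (w * (-9 // 5))         11111111

Answer: 11 steps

w: 3,3,3,3,9,12,15,18
z: -5,-3,-1,1,3,5,7,9
y: -6,-6,-6,-6,-18,-24,-30,-36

steps = 11; useful = 72; efficiency = 72/88 = 9/11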